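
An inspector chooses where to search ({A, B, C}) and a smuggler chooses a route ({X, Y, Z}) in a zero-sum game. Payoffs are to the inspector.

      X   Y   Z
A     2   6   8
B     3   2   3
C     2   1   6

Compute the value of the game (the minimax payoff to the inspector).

Row minima: A → 2, B → 2, C → 1; maximin = 2.
Column maxima: X → 3, Y → 6, Z → 8; minimax = 3.
2 ≠ 3, so there is no saddle point; optimal play is mixed.
Z is strictly dominated by Y (it gives the inspector strictly more in every row), so the smuggler never plays it.
With Z eliminated, C is strictly dominated by B (B gives the inspector strictly more in every remaining column), so the inspector never plays it.
On the remaining 2×2 (A, B vs X, Y):
Let the inspector play A with probability p. Expected payoff against X: 2p + 3(1−p) = −p + 3; against Y: 6p + 2(1−p) = 4p + 2.
Setting these equal: −p + 3 = 4p + 2 ⇒ −5p = -1 ⇒ p = 1/5, and the value is (-1)·(1/5) + 3 = 14/5.
For the smuggler: with q = P(X), equating A's and B's payoffs gives −4q + 6 = q + 2 ⇒ q = 4/5.

14/5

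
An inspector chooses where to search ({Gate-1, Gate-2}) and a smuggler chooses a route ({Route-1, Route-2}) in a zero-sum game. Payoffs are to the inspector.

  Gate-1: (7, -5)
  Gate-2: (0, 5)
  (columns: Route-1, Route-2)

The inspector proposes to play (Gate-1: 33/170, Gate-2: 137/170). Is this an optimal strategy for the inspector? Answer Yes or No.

No

Against Route-1 this mix gives (33/170)·7 + (137/170)·0 = 231/170.
Against Route-2 this mix gives (33/170)·(-5) + (137/170)·5 = 52/17.
The smuggler will play Route-1, holding the inspector to 231/170. Shifting weight toward the row that does better against Route-1 would raise this floor (the equalizing mix achieves 35/17 against both Route-1 and Route-2), so the proposed strategy is not optimal.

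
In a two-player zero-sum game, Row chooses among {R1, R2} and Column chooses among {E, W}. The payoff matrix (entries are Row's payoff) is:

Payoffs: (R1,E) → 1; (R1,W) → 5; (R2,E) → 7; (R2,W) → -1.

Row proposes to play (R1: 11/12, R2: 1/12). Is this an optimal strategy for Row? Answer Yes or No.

Against E this mix gives (11/12)·1 + (1/12)·7 = 3/2.
Against W this mix gives (11/12)·5 + (1/12)·(-1) = 9/2.
Column will play E, holding Row to 3/2. Shifting weight toward the row that does better against E would raise this floor (the equalizing mix achieves 3 against both E and W), so the proposed strategy is not optimal.

No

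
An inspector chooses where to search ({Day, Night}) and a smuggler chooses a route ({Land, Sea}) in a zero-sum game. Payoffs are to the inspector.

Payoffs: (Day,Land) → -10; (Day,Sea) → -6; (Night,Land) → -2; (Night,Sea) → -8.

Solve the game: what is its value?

Row minima: Day → -10, Night → -8; maximin = -8.
Column maxima: Land → -2, Sea → -6; minimax = -6.
-8 ≠ -6, so there is no saddle point; optimal play is mixed.
Let the inspector play Day with probability p. Expected payoff against Land: (-10)p + (-2)(1−p) = −8p − 2; against Sea: (-6)p + (-8)(1−p) = 2p − 8.
Setting these equal: −8p − 2 = 2p − 8 ⇒ −10p = -6 ⇒ p = 3/5, and the value is (-8)·(3/5) − 2 = -34/5.
For the smuggler: with q = P(Land), equating Day's and Night's payoffs gives −4q − 6 = 6q − 8 ⇒ q = 1/5.

-34/5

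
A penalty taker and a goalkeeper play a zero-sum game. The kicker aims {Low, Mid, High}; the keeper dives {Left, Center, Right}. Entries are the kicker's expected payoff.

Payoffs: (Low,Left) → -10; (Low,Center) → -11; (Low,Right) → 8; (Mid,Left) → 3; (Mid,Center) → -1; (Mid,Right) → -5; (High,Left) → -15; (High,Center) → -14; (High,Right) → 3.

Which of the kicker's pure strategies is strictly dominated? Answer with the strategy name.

High

Low gives a strictly higher payoff than High against every column: -10 > -15, -11 > -14, 8 > 3.
So High is strictly dominated and the kicker never plays it.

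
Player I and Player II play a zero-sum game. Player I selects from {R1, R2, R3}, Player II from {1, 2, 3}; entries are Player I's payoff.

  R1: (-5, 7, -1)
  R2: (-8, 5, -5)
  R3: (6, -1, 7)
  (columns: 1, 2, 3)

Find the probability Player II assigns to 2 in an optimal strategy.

Row minima: R1 → -5, R2 → -8, R3 → -1; maximin = -1.
Column maxima: 1 → 6, 2 → 7, 3 → 7; minimax = 6.
-1 ≠ 6, so there is no saddle point; optimal play is mixed.
R2 is strictly dominated by R1, so Player I never plays it.
3 is strictly dominated by 1 (it gives Player I strictly more in every row), so Player II never plays it.
On the remaining 2×2 (R1, R3 vs 1, 2):
Let Player I play R1 with probability p. Expected payoff against 1: (-5)p + 6(1−p) = −11p + 6; against 2: 7p + (-1)(1−p) = 8p − 1.
Setting these equal: −11p + 6 = 8p − 1 ⇒ −19p = -7 ⇒ p = 7/19, and the value is (-11)·(7/19) + 6 = 37/19.
For Player II: with q = P(1), equating R1's and R3's payoffs gives −12q + 7 = 7q − 1 ⇒ q = 8/19.

11/19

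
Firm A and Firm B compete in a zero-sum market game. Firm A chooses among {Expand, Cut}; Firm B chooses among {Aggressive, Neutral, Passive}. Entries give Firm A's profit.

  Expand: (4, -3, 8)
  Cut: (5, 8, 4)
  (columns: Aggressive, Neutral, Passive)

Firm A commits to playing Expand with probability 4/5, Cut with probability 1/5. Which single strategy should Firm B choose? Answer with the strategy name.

Neutral

If Firm B plays Aggressive, Firm A's expected payoff is (4/5)·4 + (1/5)·5 = 21/5.
If Firm B plays Neutral, Firm A's expected payoff is (4/5)·(-3) + (1/5)·8 = -4/5.
If Firm B plays Passive, Firm A's expected payoff is (4/5)·8 + (1/5)·4 = 36/5.
Firm B minimizes Firm A's payoff; the smallest is -4/5, so the best response is Neutral.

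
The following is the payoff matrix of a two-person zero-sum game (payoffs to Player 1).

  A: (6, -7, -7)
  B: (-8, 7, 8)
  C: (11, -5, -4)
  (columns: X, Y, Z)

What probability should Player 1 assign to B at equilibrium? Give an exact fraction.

Row minima: A → -7, B → -8, C → -5; maximin = -5.
Column maxima: X → 11, Y → 7, Z → 8; minimax = 7.
-5 ≠ 7, so there is no saddle point; optimal play is mixed.
A is strictly dominated by C, so Player 1 never plays it.
With A eliminated, Z is strictly dominated by Y (it gives Player 1 strictly more in every remaining row), so Player 2 never plays it.
On the remaining 2×2 (B, C vs X, Y):
Let Player 1 play B with probability p. Expected payoff against X: (-8)p + 11(1−p) = −19p + 11; against Y: 7p + (-5)(1−p) = 12p − 5.
Setting these equal: −19p + 11 = 12p − 5 ⇒ −31p = -16 ⇒ p = 16/31, and the value is (-19)·(16/31) + 11 = 37/31.
For Player 2: with q = P(X), equating B's and C's payoffs gives −15q + 7 = 16q − 5 ⇒ q = 12/31.

16/31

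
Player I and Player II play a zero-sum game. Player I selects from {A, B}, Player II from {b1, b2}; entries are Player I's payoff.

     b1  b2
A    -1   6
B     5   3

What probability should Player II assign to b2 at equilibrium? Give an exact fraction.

2/3

Row minima: A → -1, B → 3; maximin = 3.
Column maxima: b1 → 5, b2 → 6; minimax = 5.
3 ≠ 5, so there is no saddle point; optimal play is mixed.
Let Player I play A with probability p. Expected payoff against b1: (-1)p + 5(1−p) = −6p + 5; against b2: 6p + 3(1−p) = 3p + 3.
Setting these equal: −6p + 5 = 3p + 3 ⇒ −9p = -2 ⇒ p = 2/9, and the value is (-6)·(2/9) + 5 = 11/3.
For Player II: with q = P(b1), equating A's and B's payoffs gives −7q + 6 = 2q + 3 ⇒ q = 1/3.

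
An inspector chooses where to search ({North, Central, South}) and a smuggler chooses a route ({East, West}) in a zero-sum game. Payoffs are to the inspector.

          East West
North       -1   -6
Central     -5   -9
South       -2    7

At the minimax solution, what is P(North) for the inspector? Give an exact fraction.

Row minima: North → -6, Central → -9, South → -2; maximin = -2.
Column maxima: East → -1, West → 7; minimax = -1.
-2 ≠ -1, so there is no saddle point; optimal play is mixed.
Central is strictly dominated by North, so the inspector never plays it.
On the remaining 2×2 (North, South vs East, West):
Let the inspector play North with probability p. Expected payoff against East: (-1)p + (-2)(1−p) = p − 2; against West: (-6)p + 7(1−p) = −13p + 7.
Setting these equal: p − 2 = −13p + 7 ⇒ 14p = 9 ⇒ p = 9/14, and the value is (1)·(9/14) − 2 = -19/14.
For the smuggler: with q = P(East), equating North's and South's payoffs gives 5q − 6 = −9q + 7 ⇒ q = 13/14.

9/14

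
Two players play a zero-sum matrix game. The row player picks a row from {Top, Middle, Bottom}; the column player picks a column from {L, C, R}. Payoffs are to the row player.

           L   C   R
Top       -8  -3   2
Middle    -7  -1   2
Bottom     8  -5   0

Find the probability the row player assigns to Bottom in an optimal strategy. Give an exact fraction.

6/19

Row minima: Top → -8, Middle → -7, Bottom → -5; maximin = -5.
Column maxima: L → 8, C → -1, R → 2; minimax = -1.
-5 ≠ -1, so there is no saddle point; optimal play is mixed.
R is strictly dominated by C (it gives the row player strictly more in every row), so the column player never plays it.
With R eliminated, Top is strictly dominated by Middle (Middle gives the row player strictly more in every remaining column), so the row player never plays it.
On the remaining 2×2 (Middle, Bottom vs L, C):
Let the row player play Middle with probability p. Expected payoff against L: (-7)p + 8(1−p) = −15p + 8; against C: (-1)p + (-5)(1−p) = 4p − 5.
Setting these equal: −15p + 8 = 4p − 5 ⇒ −19p = -13 ⇒ p = 13/19, and the value is (-15)·(13/19) + 8 = -43/19.
For the column player: with q = P(L), equating Middle's and Bottom's payoffs gives −6q − 1 = 13q − 5 ⇒ q = 4/19.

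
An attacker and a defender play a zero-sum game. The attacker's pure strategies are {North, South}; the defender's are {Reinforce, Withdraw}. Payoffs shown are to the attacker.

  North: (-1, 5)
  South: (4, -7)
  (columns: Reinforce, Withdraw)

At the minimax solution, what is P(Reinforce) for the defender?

12/17

Row minima: North → -1, South → -7; maximin = -1.
Column maxima: Reinforce → 4, Withdraw → 5; minimax = 4.
-1 ≠ 4, so there is no saddle point; optimal play is mixed.
Let the attacker play North with probability p. Expected payoff against Reinforce: (-1)p + 4(1−p) = −5p + 4; against Withdraw: 5p + (-7)(1−p) = 12p − 7.
Setting these equal: −5p + 4 = 12p − 7 ⇒ −17p = -11 ⇒ p = 11/17, and the value is (-5)·(11/17) + 4 = 13/17.
For the defender: with q = P(Reinforce), equating North's and South's payoffs gives −6q + 5 = 11q − 7 ⇒ q = 12/17.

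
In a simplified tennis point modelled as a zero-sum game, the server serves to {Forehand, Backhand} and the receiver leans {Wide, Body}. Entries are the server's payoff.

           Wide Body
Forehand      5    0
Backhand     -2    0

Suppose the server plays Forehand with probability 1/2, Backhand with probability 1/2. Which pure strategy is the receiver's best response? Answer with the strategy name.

Body

If the receiver plays Wide, the server's expected payoff is (1/2)·5 + (1/2)·(-2) = 3/2.
If the receiver plays Body, the server's expected payoff is (1/2)·0 + (1/2)·0 = 0.
The receiver minimizes the server's payoff; the smallest is 0, so the best response is Body.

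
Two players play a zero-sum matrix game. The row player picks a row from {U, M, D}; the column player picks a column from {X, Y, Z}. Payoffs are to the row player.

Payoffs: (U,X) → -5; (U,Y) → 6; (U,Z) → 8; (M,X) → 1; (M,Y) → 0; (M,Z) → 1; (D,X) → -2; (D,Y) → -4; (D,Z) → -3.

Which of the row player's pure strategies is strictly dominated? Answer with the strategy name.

D

M gives a strictly higher payoff than D against every column: 1 > -2, 0 > -4, 1 > -3.
So D is strictly dominated and the row player never plays it.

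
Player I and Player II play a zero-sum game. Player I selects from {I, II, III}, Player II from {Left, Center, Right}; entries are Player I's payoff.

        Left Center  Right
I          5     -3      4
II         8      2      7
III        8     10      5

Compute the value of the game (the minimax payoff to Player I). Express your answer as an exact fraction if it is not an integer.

Row minima: I → -3, II → 2, III → 5; maximin = 5.
Column maxima: Left → 8, Center → 10, Right → 7; minimax = 7.
5 ≠ 7, so there is no saddle point; optimal play is mixed.
I is strictly dominated by II, so Player I never plays it.
Left is strictly dominated by Right (it gives Player I strictly more in every row), so Player II never plays it.
On the remaining 2×2 (II, III vs Center, Right):
Let Player I play II with probability p. Expected payoff against Center: 2p + 10(1−p) = −8p + 10; against Right: 7p + 5(1−p) = 2p + 5.
Setting these equal: −8p + 10 = 2p + 5 ⇒ −10p = -5 ⇒ p = 1/2, and the value is (-8)·(1/2) + 10 = 6.
For Player II: with q = P(Center), equating II's and III's payoffs gives −5q + 7 = 5q + 5 ⇒ q = 1/5.

6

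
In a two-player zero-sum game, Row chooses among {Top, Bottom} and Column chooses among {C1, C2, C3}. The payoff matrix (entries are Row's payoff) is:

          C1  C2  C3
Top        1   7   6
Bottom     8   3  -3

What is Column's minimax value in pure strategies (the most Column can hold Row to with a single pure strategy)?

6

Column maxima: C1 → 8, C2 → 7, C3 → 6.
The smallest of these is 6.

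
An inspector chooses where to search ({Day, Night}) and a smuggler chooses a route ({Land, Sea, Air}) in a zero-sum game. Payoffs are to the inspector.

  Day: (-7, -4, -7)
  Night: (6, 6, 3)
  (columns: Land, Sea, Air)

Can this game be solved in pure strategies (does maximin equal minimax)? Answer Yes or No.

Yes

Row minima: Day → -7, Night → 3; maximin = 3.
Column maxima: Land → 6, Sea → 6, Air → 3; minimax = 3.
maximin = minimax = 3, so a saddle point exists.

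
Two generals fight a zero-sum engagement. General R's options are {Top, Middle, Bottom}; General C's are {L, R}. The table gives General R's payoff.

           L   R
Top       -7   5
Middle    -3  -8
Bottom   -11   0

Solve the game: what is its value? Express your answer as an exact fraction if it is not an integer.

-71/17

Row minima: Top → -7, Middle → -8, Bottom → -11; maximin = -7.
Column maxima: L → -3, R → 5; minimax = -3.
-7 ≠ -3, so there is no saddle point; optimal play is mixed.
Bottom is strictly dominated by Top, so General R never plays it.
On the remaining 2×2 (Top, Middle vs L, R):
Let General R play Top with probability p. Expected payoff against L: (-7)p + (-3)(1−p) = −4p − 3; against R: 5p + (-8)(1−p) = 13p − 8.
Setting these equal: −4p − 3 = 13p − 8 ⇒ −17p = -5 ⇒ p = 5/17, and the value is (-4)·(5/17) − 3 = -71/17.
For General C: with q = P(L), equating Top's and Middle's payoffs gives −12q + 5 = 5q − 8 ⇒ q = 13/17.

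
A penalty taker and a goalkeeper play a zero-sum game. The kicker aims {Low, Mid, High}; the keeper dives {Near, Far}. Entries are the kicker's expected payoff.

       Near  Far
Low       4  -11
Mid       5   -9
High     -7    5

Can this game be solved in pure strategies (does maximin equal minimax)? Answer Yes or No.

Row minima: Low → -11, Mid → -9, High → -7; maximin = -7.
Column maxima: Near → 5, Far → 5; minimax = 5.
-7 ≠ 5, so no pure-strategy equilibrium exists.

No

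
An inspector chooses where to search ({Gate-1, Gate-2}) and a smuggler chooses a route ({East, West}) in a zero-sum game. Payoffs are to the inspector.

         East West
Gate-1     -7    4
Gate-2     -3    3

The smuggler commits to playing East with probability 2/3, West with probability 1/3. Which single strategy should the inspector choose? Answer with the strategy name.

Gate-2

Expected payoff of Gate-1: (2/3)·(-7) + (1/3)·4 = -10/3.
Expected payoff of Gate-2: (2/3)·(-3) + (1/3)·3 = -1.
The largest is -1, so the inspector's best response is Gate-2.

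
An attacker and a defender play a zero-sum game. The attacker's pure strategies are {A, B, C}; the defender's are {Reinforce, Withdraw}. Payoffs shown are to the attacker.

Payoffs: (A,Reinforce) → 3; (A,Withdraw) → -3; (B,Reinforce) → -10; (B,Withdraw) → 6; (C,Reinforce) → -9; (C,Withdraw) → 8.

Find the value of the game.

-3/23

Row minima: A → -3, B → -10, C → -9; maximin = -3.
Column maxima: Reinforce → 3, Withdraw → 8; minimax = 3.
-3 ≠ 3, so there is no saddle point; optimal play is mixed.
B is strictly dominated by C, so the attacker never plays it.
On the remaining 2×2 (A, C vs Reinforce, Withdraw):
Let the attacker play A with probability p. Expected payoff against Reinforce: 3p + (-9)(1−p) = 12p − 9; against Withdraw: (-3)p + 8(1−p) = −11p + 8.
Setting these equal: 12p − 9 = −11p + 8 ⇒ 23p = 17 ⇒ p = 17/23, and the value is (12)·(17/23) − 9 = -3/23.
For the defender: with q = P(Reinforce), equating A's and C's payoffs gives 6q − 3 = −17q + 8 ⇒ q = 11/23.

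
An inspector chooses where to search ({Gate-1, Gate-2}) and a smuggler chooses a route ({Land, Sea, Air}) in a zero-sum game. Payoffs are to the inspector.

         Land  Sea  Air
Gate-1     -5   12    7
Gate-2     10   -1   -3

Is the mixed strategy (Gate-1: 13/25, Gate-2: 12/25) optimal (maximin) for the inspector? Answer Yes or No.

Against Land this mix gives (13/25)·(-5) + (12/25)·10 = 11/5.
Against Sea this mix gives (13/25)·12 + (12/25)·(-1) = 144/25.
Against Air this mix gives (13/25)·7 + (12/25)·(-3) = 11/5.
All of the smuggler's active replies (Land, Air) yield 11/5, and no column does worse for the inspector. The mix makes the smuggler indifferent and guarantees 11/5, so it is optimal.

Yes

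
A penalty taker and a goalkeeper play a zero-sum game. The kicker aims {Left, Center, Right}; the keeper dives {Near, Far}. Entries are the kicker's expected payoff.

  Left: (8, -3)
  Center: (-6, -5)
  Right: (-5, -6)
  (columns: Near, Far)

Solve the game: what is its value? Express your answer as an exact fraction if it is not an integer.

-3

Row minima: Left → -3, Center → -6, Right → -6; maximin = -3.
Column maxima: Near → 8, Far → -3; minimax = -3.
Since maximin = minimax = -3, there is a saddle point and the value is -3.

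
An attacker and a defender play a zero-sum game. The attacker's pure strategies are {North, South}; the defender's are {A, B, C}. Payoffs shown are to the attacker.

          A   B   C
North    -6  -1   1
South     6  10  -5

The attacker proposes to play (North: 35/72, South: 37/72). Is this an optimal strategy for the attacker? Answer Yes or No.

No

Against A this mix gives (35/72)·(-6) + (37/72)·6 = 1/6.
Against B this mix gives (35/72)·(-1) + (37/72)·10 = 335/72.
Against C this mix gives (35/72)·1 + (37/72)·(-5) = -25/12.
The defender will play C, holding the attacker to -25/12. Shifting weight toward the row that does better against C would raise this floor (the equalizing mix achieves -4/3 against both C and A), so the proposed strategy is not optimal.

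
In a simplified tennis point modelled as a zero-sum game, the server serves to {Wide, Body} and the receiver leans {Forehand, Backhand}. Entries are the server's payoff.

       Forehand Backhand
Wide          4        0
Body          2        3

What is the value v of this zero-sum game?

Row minima: Wide → 0, Body → 2; maximin = 2.
Column maxima: Forehand → 4, Backhand → 3; minimax = 3.
2 ≠ 3, so there is no saddle point; optimal play is mixed.
Let the server play Wide with probability p. Expected payoff against Forehand: 4p + 2(1−p) = 2p + 2; against Backhand: 0p + 3(1−p) = −3p + 3.
Setting these equal: 2p + 2 = −3p + 3 ⇒ 5p = 1 ⇒ p = 1/5, and the value is (2)·(1/5) + 2 = 12/5.
For the receiver: with q = P(Forehand), equating Wide's and Body's payoffs gives 4q = −q + 3 ⇒ q = 3/5.

12/5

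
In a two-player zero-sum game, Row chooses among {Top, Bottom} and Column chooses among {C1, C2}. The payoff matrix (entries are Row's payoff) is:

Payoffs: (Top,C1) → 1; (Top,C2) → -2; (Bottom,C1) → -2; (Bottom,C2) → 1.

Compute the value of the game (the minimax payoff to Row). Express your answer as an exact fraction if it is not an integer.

Row minima: Top → -2, Bottom → -2; maximin = -2.
Column maxima: C1 → 1, C2 → 1; minimax = 1.
-2 ≠ 1, so there is no saddle point; optimal play is mixed.
Let Row play Top with probability p. Expected payoff against C1: 1p + (-2)(1−p) = 3p − 2; against C2: (-2)p + 1(1−p) = −3p + 1.
Setting these equal: 3p − 2 = −3p + 1 ⇒ 6p = 3 ⇒ p = 1/2, and the value is (3)·(1/2) − 2 = -1/2.
For Column: with q = P(C1), equating Top's and Bottom's payoffs gives 3q − 2 = −3q + 1 ⇒ q = 1/2.

-1/2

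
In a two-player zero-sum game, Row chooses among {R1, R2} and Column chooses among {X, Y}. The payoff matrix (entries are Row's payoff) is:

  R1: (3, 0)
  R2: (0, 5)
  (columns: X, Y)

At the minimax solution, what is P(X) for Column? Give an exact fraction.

Row minima: R1 → 0, R2 → 0; maximin = 0.
Column maxima: X → 3, Y → 5; minimax = 3.
0 ≠ 3, so there is no saddle point; optimal play is mixed.
Let Row play R1 with probability p. Expected payoff against X: 3p + 0(1−p) = 3p; against Y: 0p + 5(1−p) = −5p + 5.
Setting these equal: 3p = −5p + 5 ⇒ 8p = 5 ⇒ p = 5/8, and the value is (3)·(5/8) = 15/8.
For Column: with q = P(X), equating R1's and R2's payoffs gives 3q = −5q + 5 ⇒ q = 5/8.

5/8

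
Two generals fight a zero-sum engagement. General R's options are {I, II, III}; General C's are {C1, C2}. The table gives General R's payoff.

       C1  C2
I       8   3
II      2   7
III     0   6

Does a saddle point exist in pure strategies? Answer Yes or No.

No

Row minima: I → 3, II → 2, III → 0; maximin = 3.
Column maxima: C1 → 8, C2 → 7; minimax = 7.
3 ≠ 7, so no pure-strategy equilibrium exists.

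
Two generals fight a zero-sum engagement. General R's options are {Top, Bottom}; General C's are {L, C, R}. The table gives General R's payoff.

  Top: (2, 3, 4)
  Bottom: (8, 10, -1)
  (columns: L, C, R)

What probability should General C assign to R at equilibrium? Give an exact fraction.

6/11

Row minima: Top → 2, Bottom → -1; maximin = 2.
Column maxima: L → 8, C → 10, R → 4; minimax = 4.
2 ≠ 4, so there is no saddle point; optimal play is mixed.
C is strictly dominated by L (it gives General R strictly more in every row), so General C never plays it.
On the remaining 2×2 (Top, Bottom vs L, R):
Let General R play Top with probability p. Expected payoff against L: 2p + 8(1−p) = −6p + 8; against R: 4p + (-1)(1−p) = 5p − 1.
Setting these equal: −6p + 8 = 5p − 1 ⇒ −11p = -9 ⇒ p = 9/11, and the value is (-6)·(9/11) + 8 = 34/11.
For General C: with q = P(L), equating Top's and Bottom's payoffs gives −2q + 4 = 9q − 1 ⇒ q = 5/11.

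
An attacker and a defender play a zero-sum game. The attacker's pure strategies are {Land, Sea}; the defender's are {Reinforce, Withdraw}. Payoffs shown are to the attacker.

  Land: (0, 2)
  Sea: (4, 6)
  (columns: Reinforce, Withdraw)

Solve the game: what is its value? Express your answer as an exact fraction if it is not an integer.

Row minima: Land → 0, Sea → 4; maximin = 4.
Column maxima: Reinforce → 4, Withdraw → 6; minimax = 4.
Since maximin = minimax = 4, there is a saddle point and the value is 4.

4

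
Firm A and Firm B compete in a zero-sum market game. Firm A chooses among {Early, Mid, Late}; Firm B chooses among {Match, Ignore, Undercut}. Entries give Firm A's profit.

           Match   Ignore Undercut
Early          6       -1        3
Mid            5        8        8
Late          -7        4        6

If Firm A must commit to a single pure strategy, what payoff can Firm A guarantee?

5

Row minima: Early → -1, Mid → 5, Late → -7.
The best of these is 5.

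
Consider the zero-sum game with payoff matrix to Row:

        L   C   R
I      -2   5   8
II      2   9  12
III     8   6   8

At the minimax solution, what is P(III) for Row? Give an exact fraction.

7/9

Row minima: I → -2, II → 2, III → 6; maximin = 6.
Column maxima: L → 8, C → 9, R → 12; minimax = 8.
6 ≠ 8, so there is no saddle point; optimal play is mixed.
I is strictly dominated by II, so Row never plays it.
R is strictly dominated by C (it gives Row strictly more in every row), so Column never plays it.
On the remaining 2×2 (II, III vs L, C):
Let Row play II with probability p. Expected payoff against L: 2p + 8(1−p) = −6p + 8; against C: 9p + 6(1−p) = 3p + 6.
Setting these equal: −6p + 8 = 3p + 6 ⇒ −9p = -2 ⇒ p = 2/9, and the value is (-6)·(2/9) + 8 = 20/3.
For Column: with q = P(L), equating II's and III's payoffs gives −7q + 9 = 2q + 6 ⇒ q = 1/3.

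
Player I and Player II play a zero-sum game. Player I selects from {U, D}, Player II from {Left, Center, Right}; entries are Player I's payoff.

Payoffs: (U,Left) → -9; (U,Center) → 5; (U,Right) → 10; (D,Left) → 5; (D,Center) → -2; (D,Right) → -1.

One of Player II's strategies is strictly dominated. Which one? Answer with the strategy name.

Center holds Player I's payoff strictly below Right in every row: 5 < 10, -2 < -1.
So Right is strictly dominated for Player II.

Right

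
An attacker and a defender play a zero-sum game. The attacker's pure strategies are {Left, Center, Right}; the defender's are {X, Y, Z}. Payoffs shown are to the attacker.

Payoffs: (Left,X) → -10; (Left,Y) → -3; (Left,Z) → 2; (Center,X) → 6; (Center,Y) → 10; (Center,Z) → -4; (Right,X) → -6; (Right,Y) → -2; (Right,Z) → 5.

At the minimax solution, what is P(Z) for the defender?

Row minima: Left → -10, Center → -4, Right → -6; maximin = -4.
Column maxima: X → 6, Y → 10, Z → 5; minimax = 5.
-4 ≠ 5, so there is no saddle point; optimal play is mixed.
Left is strictly dominated by Right, so the attacker never plays it.
Y is strictly dominated by X (it gives the attacker strictly more in every row), so the defender never plays it.
On the remaining 2×2 (Center, Right vs X, Z):
Let the attacker play Center with probability p. Expected payoff against X: 6p + (-6)(1−p) = 12p − 6; against Z: (-4)p + 5(1−p) = −9p + 5.
Setting these equal: 12p − 6 = −9p + 5 ⇒ 21p = 11 ⇒ p = 11/21, and the value is (12)·(11/21) − 6 = 2/7.
For the defender: with q = P(X), equating Center's and Right's payoffs gives 10q − 4 = −11q + 5 ⇒ q = 3/7.

4/7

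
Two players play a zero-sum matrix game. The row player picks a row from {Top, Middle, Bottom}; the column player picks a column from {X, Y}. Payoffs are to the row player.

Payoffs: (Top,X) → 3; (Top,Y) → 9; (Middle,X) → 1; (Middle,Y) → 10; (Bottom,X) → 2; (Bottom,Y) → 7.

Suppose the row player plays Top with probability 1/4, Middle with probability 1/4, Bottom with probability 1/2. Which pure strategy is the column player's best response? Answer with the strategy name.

If the column player plays X, the row player's expected payoff is (1/4)·3 + (1/4)·1 + (1/2)·2 = 2.
If the column player plays Y, the row player's expected payoff is (1/4)·9 + (1/4)·10 + (1/2)·7 = 33/4.
The column player minimizes the row player's payoff; the smallest is 2, so the best response is X.

X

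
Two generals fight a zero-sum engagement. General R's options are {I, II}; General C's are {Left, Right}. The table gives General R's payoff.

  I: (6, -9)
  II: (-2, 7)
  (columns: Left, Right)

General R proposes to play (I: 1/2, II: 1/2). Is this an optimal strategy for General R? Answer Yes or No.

No

Against Left this mix gives (1/2)·6 + (1/2)·(-2) = 2.
Against Right this mix gives (1/2)·(-9) + (1/2)·7 = -1.
General C will play Right, holding General R to -1. Shifting weight toward the row that does better against Right would raise this floor (the equalizing mix achieves 1 against both Right and Left), so the proposed strategy is not optimal.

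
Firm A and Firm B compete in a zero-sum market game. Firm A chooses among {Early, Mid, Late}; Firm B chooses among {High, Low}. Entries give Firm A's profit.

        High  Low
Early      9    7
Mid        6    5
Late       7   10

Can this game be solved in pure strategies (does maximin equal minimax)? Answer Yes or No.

No

Row minima: Early → 7, Mid → 5, Late → 7; maximin = 7.
Column maxima: High → 9, Low → 10; minimax = 9.
7 ≠ 9, so no pure-strategy equilibrium exists.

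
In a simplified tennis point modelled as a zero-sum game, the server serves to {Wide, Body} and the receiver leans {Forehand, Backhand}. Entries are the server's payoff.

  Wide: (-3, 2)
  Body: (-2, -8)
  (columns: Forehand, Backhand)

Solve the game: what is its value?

Row minima: Wide → -3, Body → -8; maximin = -3.
Column maxima: Forehand → -2, Backhand → 2; minimax = -2.
-3 ≠ -2, so there is no saddle point; optimal play is mixed.
Let the server play Wide with probability p. Expected payoff against Forehand: (-3)p + (-2)(1−p) = −p − 2; against Backhand: 2p + (-8)(1−p) = 10p − 8.
Setting these equal: −p − 2 = 10p − 8 ⇒ −11p = -6 ⇒ p = 6/11, and the value is (-1)·(6/11) − 2 = -28/11.
For the receiver: with q = P(Forehand), equating Wide's and Body's payoffs gives −5q + 2 = 6q − 8 ⇒ q = 10/11.

-28/11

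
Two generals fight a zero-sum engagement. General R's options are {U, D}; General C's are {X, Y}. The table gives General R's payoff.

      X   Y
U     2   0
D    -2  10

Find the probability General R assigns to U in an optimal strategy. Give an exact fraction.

6/7

Row minima: U → 0, D → -2; maximin = 0.
Column maxima: X → 2, Y → 10; minimax = 2.
0 ≠ 2, so there is no saddle point; optimal play is mixed.
Let General R play U with probability p. Expected payoff against X: 2p + (-2)(1−p) = 4p − 2; against Y: 0p + 10(1−p) = −10p + 10.
Setting these equal: 4p − 2 = −10p + 10 ⇒ 14p = 12 ⇒ p = 6/7, and the value is (4)·(6/7) − 2 = 10/7.
For General C: with q = P(X), equating U's and D's payoffs gives 2q = −12q + 10 ⇒ q = 5/7.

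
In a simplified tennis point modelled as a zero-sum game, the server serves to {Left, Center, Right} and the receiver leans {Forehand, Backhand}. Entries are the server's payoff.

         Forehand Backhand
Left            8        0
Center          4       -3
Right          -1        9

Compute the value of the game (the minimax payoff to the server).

Row minima: Left → 0, Center → -3, Right → -1; maximin = 0.
Column maxima: Forehand → 8, Backhand → 9; minimax = 8.
0 ≠ 8, so there is no saddle point; optimal play is mixed.
Center is strictly dominated by Left, so the server never plays it.
On the remaining 2×2 (Left, Right vs Forehand, Backhand):
Let the server play Left with probability p. Expected payoff against Forehand: 8p + (-1)(1−p) = 9p − 1; against Backhand: 0p + 9(1−p) = −9p + 9.
Setting these equal: 9p − 1 = −9p + 9 ⇒ 18p = 10 ⇒ p = 5/9, and the value is (9)·(5/9) − 1 = 4.
For the receiver: with q = P(Forehand), equating Left's and Right's payoffs gives 8q = −10q + 9 ⇒ q = 1/2.

4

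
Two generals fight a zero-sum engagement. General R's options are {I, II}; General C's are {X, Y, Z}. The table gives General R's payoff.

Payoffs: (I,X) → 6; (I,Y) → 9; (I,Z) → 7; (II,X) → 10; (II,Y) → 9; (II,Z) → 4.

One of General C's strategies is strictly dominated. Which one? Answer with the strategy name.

Z holds General R's payoff strictly below Y in every row: 7 < 9, 4 < 9.
So Y is strictly dominated for General C.

Y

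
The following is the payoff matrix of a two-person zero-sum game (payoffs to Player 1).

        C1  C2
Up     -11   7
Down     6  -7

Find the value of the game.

Row minima: Up → -11, Down → -7; maximin = -7.
Column maxima: C1 → 6, C2 → 7; minimax = 6.
-7 ≠ 6, so there is no saddle point; optimal play is mixed.
Let Player 1 play Up with probability p. Expected payoff against C1: (-11)p + 6(1−p) = −17p + 6; against C2: 7p + (-7)(1−p) = 14p − 7.
Setting these equal: −17p + 6 = 14p − 7 ⇒ −31p = -13 ⇒ p = 13/31, and the value is (-17)·(13/31) + 6 = -35/31.
For Player 2: with q = P(C1), equating Up's and Down's payoffs gives −18q + 7 = 13q − 7 ⇒ q = 14/31.

-35/31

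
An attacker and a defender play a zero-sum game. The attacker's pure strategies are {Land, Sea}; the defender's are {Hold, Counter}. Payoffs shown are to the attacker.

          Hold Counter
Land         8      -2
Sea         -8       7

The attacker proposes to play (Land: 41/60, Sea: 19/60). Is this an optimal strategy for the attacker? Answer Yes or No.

No

Against Hold this mix gives (41/60)·8 + (19/60)·(-8) = 44/15.
Against Counter this mix gives (41/60)·(-2) + (19/60)·7 = 17/20.
The defender will play Counter, holding the attacker to 17/20. Shifting weight toward the row that does better against Counter would raise this floor (the equalizing mix achieves 8/5 against both Counter and Hold), so the proposed strategy is not optimal.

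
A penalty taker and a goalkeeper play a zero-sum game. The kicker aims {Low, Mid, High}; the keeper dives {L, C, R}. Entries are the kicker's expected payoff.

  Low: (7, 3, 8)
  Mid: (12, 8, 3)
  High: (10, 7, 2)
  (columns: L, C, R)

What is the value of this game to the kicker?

11/2

Row minima: Low → 3, Mid → 3, High → 2; maximin = 3.
Column maxima: L → 12, C → 8, R → 8; minimax = 8.
3 ≠ 8, so there is no saddle point; optimal play is mixed.
High is strictly dominated by Mid, so the kicker never plays it.
L is strictly dominated by C (it gives the kicker strictly more in every row), so the keeper never plays it.
On the remaining 2×2 (Low, Mid vs C, R):
Let the kicker play Low with probability p. Expected payoff against C: 3p + 8(1−p) = −5p + 8; against R: 8p + 3(1−p) = 5p + 3.
Setting these equal: −5p + 8 = 5p + 3 ⇒ −10p = -5 ⇒ p = 1/2, and the value is (-5)·(1/2) + 8 = 11/2.
For the keeper: with q = P(C), equating Low's and Mid's payoffs gives −5q + 8 = 5q + 3 ⇒ q = 1/2.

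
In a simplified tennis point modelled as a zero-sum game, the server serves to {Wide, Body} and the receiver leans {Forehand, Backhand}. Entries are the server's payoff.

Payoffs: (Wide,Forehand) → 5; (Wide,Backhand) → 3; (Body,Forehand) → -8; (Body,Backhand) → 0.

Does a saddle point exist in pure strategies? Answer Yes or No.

Yes

Row minima: Wide → 3, Body → -8; maximin = 3.
Column maxima: Forehand → 5, Backhand → 3; minimax = 3.
maximin = minimax = 3, so a saddle point exists.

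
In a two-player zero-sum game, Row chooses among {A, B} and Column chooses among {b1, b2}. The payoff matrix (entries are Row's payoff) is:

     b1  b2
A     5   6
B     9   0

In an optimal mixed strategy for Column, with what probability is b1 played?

Row minima: A → 5, B → 0; maximin = 5.
Column maxima: b1 → 9, b2 → 6; minimax = 6.
5 ≠ 6, so there is no saddle point; optimal play is mixed.
Let Row play A with probability p. Expected payoff against b1: 5p + 9(1−p) = −4p + 9; against b2: 6p + 0(1−p) = 6p.
Setting these equal: −4p + 9 = 6p ⇒ −10p = -9 ⇒ p = 9/10, and the value is (-4)·(9/10) + 9 = 27/5.
For Column: with q = P(b1), equating A's and B's payoffs gives −q + 6 = 9q ⇒ q = 3/5.

3/5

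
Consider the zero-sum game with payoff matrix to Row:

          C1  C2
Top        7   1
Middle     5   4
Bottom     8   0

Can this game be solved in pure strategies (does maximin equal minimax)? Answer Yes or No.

Row minima: Top → 1, Middle → 4, Bottom → 0; maximin = 4.
Column maxima: C1 → 8, C2 → 4; minimax = 4.
maximin = minimax = 4, so a saddle point exists.

Yes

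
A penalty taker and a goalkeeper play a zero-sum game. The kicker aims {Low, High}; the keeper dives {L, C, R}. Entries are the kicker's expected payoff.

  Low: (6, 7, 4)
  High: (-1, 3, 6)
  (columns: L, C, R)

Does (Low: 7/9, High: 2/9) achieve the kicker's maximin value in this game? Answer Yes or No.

Against L this mix gives (7/9)·6 + (2/9)·(-1) = 40/9.
Against C this mix gives (7/9)·7 + (2/9)·3 = 55/9.
Against R this mix gives (7/9)·4 + (2/9)·6 = 40/9.
All of the keeper's active replies (L, R) yield 40/9, and no column does worse for the kicker. The mix makes the keeper indifferent and guarantees 40/9, so it is optimal.

Yes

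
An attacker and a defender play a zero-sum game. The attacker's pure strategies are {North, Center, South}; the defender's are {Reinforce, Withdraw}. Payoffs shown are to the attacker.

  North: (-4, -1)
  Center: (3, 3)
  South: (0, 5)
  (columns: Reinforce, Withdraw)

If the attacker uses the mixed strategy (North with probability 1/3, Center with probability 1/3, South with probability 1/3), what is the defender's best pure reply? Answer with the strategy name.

If the defender plays Reinforce, the attacker's expected payoff is (1/3)·(-4) + (1/3)·3 + (1/3)·0 = -1/3.
If the defender plays Withdraw, the attacker's expected payoff is (1/3)·(-1) + (1/3)·3 + (1/3)·5 = 7/3.
The defender minimizes the attacker's payoff; the smallest is -1/3, so the best response is Reinforce.

Reinforce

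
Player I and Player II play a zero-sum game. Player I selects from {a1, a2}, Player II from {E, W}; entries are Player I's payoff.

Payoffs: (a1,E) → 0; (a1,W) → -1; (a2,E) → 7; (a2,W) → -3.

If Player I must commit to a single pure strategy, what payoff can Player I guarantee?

Row minima: a1 → -1, a2 → -3.
The best of these is -1.

-1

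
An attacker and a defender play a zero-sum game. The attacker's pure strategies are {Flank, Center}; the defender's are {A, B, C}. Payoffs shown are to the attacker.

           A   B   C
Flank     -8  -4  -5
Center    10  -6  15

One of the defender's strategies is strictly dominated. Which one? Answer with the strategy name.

C

A holds the attacker's payoff strictly below C in every row: -8 < -5, 10 < 15.
So C is strictly dominated for the defender.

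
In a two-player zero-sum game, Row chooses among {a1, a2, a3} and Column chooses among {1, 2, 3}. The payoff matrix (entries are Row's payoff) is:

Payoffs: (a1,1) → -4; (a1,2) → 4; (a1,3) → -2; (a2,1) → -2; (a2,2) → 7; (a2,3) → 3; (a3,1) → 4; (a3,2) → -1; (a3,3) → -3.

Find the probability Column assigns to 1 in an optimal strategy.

1/2

Row minima: a1 → -4, a2 → -2, a3 → -3; maximin = -2.
Column maxima: 1 → 4, 2 → 7, 3 → 3; minimax = 3.
-2 ≠ 3, so there is no saddle point; optimal play is mixed.
a1 is strictly dominated by a2, so Row never plays it.
2 is strictly dominated by 3 (it gives Row strictly more in every row), so Column never plays it.
On the remaining 2×2 (a2, a3 vs 1, 3):
Let Row play a2 with probability p. Expected payoff against 1: (-2)p + 4(1−p) = −6p + 4; against 3: 3p + (-3)(1−p) = 6p − 3.
Setting these equal: −6p + 4 = 6p − 3 ⇒ −12p = -7 ⇒ p = 7/12, and the value is (-6)·(7/12) + 4 = 1/2.
For Column: with q = P(1), equating a2's and a3's payoffs gives −5q + 3 = 7q − 3 ⇒ q = 1/2.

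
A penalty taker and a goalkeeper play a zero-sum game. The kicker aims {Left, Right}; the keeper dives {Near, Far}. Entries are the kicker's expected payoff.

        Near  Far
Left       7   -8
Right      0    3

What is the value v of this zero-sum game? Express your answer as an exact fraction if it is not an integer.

7/6

Row minima: Left → -8, Right → 0; maximin = 0.
Column maxima: Near → 7, Far → 3; minimax = 3.
0 ≠ 3, so there is no saddle point; optimal play is mixed.
Let the kicker play Left with probability p. Expected payoff against Near: 7p + 0(1−p) = 7p; against Far: (-8)p + 3(1−p) = −11p + 3.
Setting these equal: 7p = −11p + 3 ⇒ 18p = 3 ⇒ p = 1/6, and the value is (7)·(1/6) = 7/6.
For the keeper: with q = P(Near), equating Left's and Right's payoffs gives 15q − 8 = −3q + 3 ⇒ q = 11/18.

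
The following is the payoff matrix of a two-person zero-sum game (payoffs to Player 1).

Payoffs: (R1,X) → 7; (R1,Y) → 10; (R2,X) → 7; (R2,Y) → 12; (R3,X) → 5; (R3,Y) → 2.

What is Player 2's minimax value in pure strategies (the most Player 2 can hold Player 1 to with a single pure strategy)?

Column maxima: X → 7, Y → 12.
The smallest of these is 7.

7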